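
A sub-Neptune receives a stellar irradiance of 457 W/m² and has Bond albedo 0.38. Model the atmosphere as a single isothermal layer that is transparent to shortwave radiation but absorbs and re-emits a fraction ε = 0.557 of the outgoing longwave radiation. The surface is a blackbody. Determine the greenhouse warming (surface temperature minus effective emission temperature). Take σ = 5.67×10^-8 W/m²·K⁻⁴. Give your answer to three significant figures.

16.0 kelvin

At the top of the atmosphere, σT_e⁴ = S(1−α)/4 = 70.83 W/m², giving T_e = 188.0 K.
Surface balance with a leaky layer gives σT_s⁴ = σT_e⁴·2/(2−ε), so T_s = T_e·[2/(2−0.557)]^(1/4) = 204.0 K.
The atmosphere warms the surface by 15.99 K.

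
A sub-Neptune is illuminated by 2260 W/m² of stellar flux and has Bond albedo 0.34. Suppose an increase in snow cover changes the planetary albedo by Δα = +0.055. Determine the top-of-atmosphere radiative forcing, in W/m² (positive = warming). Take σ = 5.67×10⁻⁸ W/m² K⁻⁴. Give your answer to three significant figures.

-31.1 W/m²

TOA radiative forcing: ΔF = −S·Δα/4 = −2260·(+0.055)/4 = -31.07 W/m².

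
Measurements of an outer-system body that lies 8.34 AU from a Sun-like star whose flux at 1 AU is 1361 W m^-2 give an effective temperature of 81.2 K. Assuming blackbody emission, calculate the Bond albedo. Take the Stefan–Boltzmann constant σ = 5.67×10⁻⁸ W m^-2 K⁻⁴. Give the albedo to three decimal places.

0.496

Irradiance scales as 1/d², so S = 1361 W m^-2 × (1/8.34)² = 19.57 W m^-2.
From σT⁴ = S(1−α)/4 we invert for α: 1−α = 4σT⁴/S.
4σT⁴ = 4·5.67×10⁻⁸·(81.2)⁴ = 9.860 W m^-2.
1−α = 9.860/19.57 = 0.5039, so α = 0.4961.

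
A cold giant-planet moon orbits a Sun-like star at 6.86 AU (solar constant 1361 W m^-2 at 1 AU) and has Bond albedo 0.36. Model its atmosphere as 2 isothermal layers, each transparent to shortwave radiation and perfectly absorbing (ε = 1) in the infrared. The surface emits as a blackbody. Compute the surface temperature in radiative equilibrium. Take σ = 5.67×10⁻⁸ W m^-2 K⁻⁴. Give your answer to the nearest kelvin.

125 K

Flux at the orbit: S = 1361/(6.86)² = 28.92 W m^-2.
OLR = S(1−α)/4 = 4.627 W m^-2; the top layer radiates at T_e = 95.05 K.
With N = 2 opaque layers, T_s = (N+1)^(1/4)·T_e = 3^(1/4)·95.05 = 125.1 K.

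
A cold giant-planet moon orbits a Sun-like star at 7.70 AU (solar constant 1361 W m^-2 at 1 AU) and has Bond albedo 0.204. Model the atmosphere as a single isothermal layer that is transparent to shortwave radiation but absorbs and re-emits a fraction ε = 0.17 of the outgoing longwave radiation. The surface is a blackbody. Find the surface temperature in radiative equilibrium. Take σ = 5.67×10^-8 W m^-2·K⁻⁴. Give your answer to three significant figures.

96.9 K

Flux at the orbit: S = 1361/(7.70)² = 22.95 W m^-2.
At the top of the atmosphere, σT_e⁴ = S(1−α)/4 = 4.568 W m^-2, giving T_e = 94.74 K.
The surface balance (absorbed SW + ε·downward IR = σT_s⁴) with T_a⁴ = T_s⁴/2 reduces to T_s = T_e·[2/(2−ε)]^¼ = 96.87 K.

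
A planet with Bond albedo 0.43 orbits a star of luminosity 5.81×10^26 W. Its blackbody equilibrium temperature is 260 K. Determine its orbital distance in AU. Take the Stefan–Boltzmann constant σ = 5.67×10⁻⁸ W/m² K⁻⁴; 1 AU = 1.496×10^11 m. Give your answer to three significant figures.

Energy balance gives S = 4σT⁴/(1−α) = 1818 W/m².
Then d = [L/(4πS)]^(1/2) = 1.595×10^11 m, i.e. 1.066 AU.

1.07 AU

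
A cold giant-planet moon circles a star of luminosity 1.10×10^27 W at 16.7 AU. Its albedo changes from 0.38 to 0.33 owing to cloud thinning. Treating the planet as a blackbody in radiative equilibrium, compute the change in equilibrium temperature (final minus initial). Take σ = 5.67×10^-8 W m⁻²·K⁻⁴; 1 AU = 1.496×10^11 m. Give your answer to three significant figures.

1.54 K

d = 16.7 × 1.496×10^11 m = 2.498×10^12 m.
S = L/(4πd²) = 14.02 W m⁻².
Before: T₁ = [14.02·0.62/(4σ)]^(1/4) = 78.69 K.
Final:   T₂ = [S(1−0.33)/(4σ)]^(1/4) = 80.23 K.
Change: 80.23 − 78.69 = 1.541 K.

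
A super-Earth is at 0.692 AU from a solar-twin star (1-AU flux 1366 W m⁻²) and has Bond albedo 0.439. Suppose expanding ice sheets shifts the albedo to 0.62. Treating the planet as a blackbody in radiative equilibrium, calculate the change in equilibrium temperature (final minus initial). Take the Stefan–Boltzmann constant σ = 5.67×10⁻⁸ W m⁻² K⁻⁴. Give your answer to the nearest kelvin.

Flux at the orbit: S = 1366/(0.692)² = 2853 W m⁻².
With α = 0.439, T₁ = 289.8 K.
With α = 0.62, T₂ = 262.9 K.
ΔT = T₂ − T₁ = -26.89 K.

-27 K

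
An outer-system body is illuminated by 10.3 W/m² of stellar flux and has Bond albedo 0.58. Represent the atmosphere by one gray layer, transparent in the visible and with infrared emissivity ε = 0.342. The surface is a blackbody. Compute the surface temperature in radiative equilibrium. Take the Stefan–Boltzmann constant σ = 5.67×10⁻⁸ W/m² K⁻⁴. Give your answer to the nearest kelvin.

At the top of the atmosphere, σT_e⁴ = S(1−α)/4 = 1.082 W/m², giving T_e = 66.09 K.
Surface balance with a leaky layer gives σT_s⁴ = σT_e⁴·2/(2−ε), so T_s = T_e·[2/(2−0.342)]^(1/4) = 69.26 K.

69 kelvin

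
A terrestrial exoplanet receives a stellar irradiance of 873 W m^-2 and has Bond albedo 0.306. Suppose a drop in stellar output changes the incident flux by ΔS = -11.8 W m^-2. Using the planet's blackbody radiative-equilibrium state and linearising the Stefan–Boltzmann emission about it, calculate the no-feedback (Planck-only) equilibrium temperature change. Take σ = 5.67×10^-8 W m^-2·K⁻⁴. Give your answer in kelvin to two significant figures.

The baseline emission temperature is T_e = 227.3 K.
ΔF = Δ[S(1−α)]/4 = (1−0.306)·-11.8/4 = -2.047 W m^-2.
Planck response: λ_P = 4σT_e³ = 4·5.67×10⁻⁸·(227.3)³ = 2.665 W m^-2/K.
Hence the no-feedback warming is ΔF/(4σT_e³) = -0.768 K.

-0.77 kelvin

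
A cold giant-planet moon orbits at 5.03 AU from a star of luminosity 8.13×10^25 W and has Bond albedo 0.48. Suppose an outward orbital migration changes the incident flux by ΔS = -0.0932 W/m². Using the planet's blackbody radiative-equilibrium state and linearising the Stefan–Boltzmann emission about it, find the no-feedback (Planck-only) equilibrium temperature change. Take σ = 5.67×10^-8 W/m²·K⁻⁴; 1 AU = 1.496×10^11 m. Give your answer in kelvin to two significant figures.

-0.15 K

Orbital distance: d = 5.03 AU = 7.525×10^11 m.
Flux at the orbit: S = L/(4πd²) = 8.13×10^25/(4π·(7.52×10^11)²) = 11.43 W/m².
The baseline emission temperature is T_e = 71.54 K.
ΔF = Δ[S(1−α)]/4 = (1−0.48)·-0.0932/4 = -0.01212 W/m².
The Planck feedback parameter is 4σT_e³ = 0.08305 W/m²/K.
ΔT₀ = ΔF/λ_P = -0.01212/0.08305 = -0.146 K.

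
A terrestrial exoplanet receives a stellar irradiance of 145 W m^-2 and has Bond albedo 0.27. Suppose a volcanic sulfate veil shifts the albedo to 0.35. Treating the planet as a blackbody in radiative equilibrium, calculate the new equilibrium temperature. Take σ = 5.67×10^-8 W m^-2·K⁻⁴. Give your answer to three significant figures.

143 K

With the new albedo, S(1−α₂)/4 = 23.56 W m^-2, so T₂ = 142.8 K.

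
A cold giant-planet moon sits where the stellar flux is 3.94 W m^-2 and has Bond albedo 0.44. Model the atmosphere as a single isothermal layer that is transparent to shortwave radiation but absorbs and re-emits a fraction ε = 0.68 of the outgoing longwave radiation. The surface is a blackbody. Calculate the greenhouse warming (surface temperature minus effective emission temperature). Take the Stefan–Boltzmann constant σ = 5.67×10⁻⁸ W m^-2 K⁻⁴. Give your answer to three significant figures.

6.11 kelvin

The planet radiates to space at T_e = [S(1−α)/(4σ)]^(1/4) = 55.85 K.
For a single slab of emissivity ε, T_s⁴ = 2T_e⁴/(2−ε); thus T_s = 55.85·(1.515)^(1/4) = 61.96 K.
The atmosphere warms the surface by 6.113 K.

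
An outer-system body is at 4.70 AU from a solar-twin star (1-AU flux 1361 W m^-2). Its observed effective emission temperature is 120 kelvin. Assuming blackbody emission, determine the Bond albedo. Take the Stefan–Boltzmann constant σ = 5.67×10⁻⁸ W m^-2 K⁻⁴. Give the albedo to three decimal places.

Flux at the orbit: S = 1361/(4.70)² = 61.61 W m^-2.
From σT⁴ = S(1−α)/4 we invert for α: 1−α = 4σT⁴/S.
σT⁴ = 11.76 W m^-2, so 4σT⁴ = 47.03 W m^-2.
1−α = 47.03/61.61 = 0.7633, so α = 0.2367.

0.237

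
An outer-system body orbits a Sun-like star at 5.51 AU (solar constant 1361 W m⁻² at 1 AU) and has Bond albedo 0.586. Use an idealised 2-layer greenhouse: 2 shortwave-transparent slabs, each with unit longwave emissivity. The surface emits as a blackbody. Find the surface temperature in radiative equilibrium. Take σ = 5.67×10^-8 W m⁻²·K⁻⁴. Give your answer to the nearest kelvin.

125 K

Flux at the orbit: S = 1361/(5.51)² = 44.83 W m⁻².
OLR = S(1−α)/4 = 4.640 W m⁻²; the top layer radiates at T_e = 95.11 K.
For an N-layer opaque stack, T_s⁴ = (N+1)T_e⁴, hence T_s = (3)^(1/4)×95.11 K = 125.2 K.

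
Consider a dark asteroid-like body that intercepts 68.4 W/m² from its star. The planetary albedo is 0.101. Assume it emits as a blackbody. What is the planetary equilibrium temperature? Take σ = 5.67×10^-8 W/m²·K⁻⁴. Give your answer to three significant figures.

Absorbed flux (global mean): S(1−α)/4 = 68.40·0.899/4 = 15.37 W/m².
Set σT⁴ = 15.37 → T = (15.37/σ)^(1/4) = 128.3 K.

128 kelvin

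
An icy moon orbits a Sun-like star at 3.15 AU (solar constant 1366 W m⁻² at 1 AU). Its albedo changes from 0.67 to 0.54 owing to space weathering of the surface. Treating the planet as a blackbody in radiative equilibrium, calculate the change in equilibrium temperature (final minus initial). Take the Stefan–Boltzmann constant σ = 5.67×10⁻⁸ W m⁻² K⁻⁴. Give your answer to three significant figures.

By the inverse-square law, S = 1366/3.15² = 137.7 W m⁻².
With α = 0.67, T₁ = 119.0 K.
Final:   T₂ = [S(1−0.54)/(4σ)]^(1/4) = 129.3 K.
ΔT = T₂ − T₁ = 10.30 K.

10.3 kelvin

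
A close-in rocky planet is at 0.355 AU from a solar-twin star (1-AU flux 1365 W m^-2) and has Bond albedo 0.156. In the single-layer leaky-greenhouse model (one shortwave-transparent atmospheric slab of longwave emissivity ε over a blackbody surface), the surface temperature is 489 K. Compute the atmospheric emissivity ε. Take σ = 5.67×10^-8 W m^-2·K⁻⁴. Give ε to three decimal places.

0.590

Flux at the orbit: S = 1365/(0.355)² = 10830 W m^-2.
Effective temperature: T_e = [S(1−α)/(4σ)]^(1/4) = 448.1 K.
T_s⁴ = T_e⁴·2/(2−ε) → ε = 2 − 2(T_e/T_s)⁴ = 2 − 2·(448.1/489)⁴ = 0.5902.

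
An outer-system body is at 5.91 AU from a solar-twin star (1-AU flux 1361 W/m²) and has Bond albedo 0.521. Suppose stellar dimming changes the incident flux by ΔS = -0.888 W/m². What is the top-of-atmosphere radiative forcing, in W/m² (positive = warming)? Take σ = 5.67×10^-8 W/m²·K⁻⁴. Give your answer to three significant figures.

Irradiance scales as 1/d², so S = 1361 W/m² × (1/5.91)² = 38.97 W/m².
Only a fraction (1−α) is absorbed and it's spread over 4πR², so ΔF = (1−α)ΔS/4 = -0.1063 W/m².

-0.106 W/m²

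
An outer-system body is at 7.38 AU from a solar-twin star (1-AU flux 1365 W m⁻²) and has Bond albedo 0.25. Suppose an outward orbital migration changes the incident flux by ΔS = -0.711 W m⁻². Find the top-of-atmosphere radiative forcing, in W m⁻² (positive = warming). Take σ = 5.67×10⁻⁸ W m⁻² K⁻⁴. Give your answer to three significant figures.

-0.133 W m⁻²

Flux at the orbit: S = 1365/(7.38)² = 25.06 W m⁻².
TOA radiative forcing: ΔF = (1−α)ΔS/4 = 0.75·(-0.711)/4 = -0.1333 W m⁻².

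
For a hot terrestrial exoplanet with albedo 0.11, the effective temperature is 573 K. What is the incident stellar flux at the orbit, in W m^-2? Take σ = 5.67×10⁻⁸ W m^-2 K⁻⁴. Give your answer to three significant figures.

27500 W m^-2

From S(1−α)/4 = σT⁴: S = 4σT⁴/(1−α).
The emitted flux is σT⁴ = 6112 W m^-2.
So S = 4×6112/(1−0.11) = 27470 W m^-2.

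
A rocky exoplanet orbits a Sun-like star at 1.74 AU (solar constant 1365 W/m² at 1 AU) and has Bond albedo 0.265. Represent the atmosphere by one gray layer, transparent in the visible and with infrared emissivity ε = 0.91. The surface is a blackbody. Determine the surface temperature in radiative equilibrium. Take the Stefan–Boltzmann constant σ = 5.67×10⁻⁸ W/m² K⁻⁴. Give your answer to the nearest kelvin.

Flux at the orbit: S = 1365/(1.74)² = 450.9 W/m².
The planet radiates to space at T_e = [S(1−α)/(4σ)]^(1/4) = 195.5 K.
Surface balance with a leaky layer gives σT_s⁴ = σT_e⁴·2/(2−ε), so T_s = T_e·[2/(2−0.91)]^(1/4) = 227.5 K.

228 kelvin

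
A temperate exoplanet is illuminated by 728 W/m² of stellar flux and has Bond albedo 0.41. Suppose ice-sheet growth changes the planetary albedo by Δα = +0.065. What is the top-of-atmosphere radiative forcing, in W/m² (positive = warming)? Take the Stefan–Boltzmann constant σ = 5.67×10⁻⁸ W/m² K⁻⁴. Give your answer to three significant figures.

-11.8 W/m²

The change in absorbed flux is Δ[S(1−α)/4] = −SΔα/4 = -11.83 W/m².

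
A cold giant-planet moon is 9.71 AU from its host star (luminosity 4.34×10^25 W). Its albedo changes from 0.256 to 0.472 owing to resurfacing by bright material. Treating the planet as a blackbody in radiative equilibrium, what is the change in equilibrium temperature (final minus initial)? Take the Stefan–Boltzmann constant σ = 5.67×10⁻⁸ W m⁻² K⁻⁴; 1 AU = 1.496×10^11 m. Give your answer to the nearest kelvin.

d = 9.71 × 1.496×10^11 m = 1.453×10^12 m.
Spreading L over a sphere of radius d: S = 4.34×10^25/(4π·1.45×10^12²) = 1.637 W m⁻².
Before: T₁ = [1.637·0.744/(4σ)]^(1/4) = 48.14 K.
With α = 0.472, T₂ = 44.18 K.
Change: 44.18 − 48.14 = -3.955 K.

-4 kelvin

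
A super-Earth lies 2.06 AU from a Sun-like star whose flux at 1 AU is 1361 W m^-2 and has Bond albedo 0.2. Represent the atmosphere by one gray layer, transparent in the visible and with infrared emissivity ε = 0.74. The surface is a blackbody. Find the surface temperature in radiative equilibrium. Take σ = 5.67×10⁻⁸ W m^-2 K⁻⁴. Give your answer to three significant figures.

206 K

Flux at the orbit: S = 1361/(2.06)² = 320.7 W m^-2.
At the top of the atmosphere, σT_e⁴ = S(1−α)/4 = 64.14 W m^-2, giving T_e = 183.4 K.
For a single slab of emissivity ε, T_s⁴ = 2T_e⁴/(2−ε); thus T_s = 183.4·(1.587)^(1/4) = 205.9 K.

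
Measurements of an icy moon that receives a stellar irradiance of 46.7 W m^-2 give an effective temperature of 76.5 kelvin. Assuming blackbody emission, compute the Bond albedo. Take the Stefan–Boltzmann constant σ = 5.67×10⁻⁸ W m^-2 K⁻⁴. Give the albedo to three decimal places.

Energy balance: S(1−α)/4 = σT⁴, so 1−α = 4σT⁴/S.
σT⁴ = 1.942 W m^-2, so 4σT⁴ = 7.768 W m^-2.
Hence α = 1 − 7.768/46.70 = 0.8337.

0.834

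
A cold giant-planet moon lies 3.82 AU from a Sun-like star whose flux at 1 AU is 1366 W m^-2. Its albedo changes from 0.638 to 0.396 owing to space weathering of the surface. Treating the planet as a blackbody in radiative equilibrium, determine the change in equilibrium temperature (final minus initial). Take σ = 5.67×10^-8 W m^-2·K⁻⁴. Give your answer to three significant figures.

15.1 K

Flux at the orbit: S = 1366/(3.82)² = 93.61 W m^-2.
With α = 0.638, T₁ = 110.6 K.
With α = 0.396, T₂ = 125.7 K.
ΔT = T₂ − T₁ = 15.10 K.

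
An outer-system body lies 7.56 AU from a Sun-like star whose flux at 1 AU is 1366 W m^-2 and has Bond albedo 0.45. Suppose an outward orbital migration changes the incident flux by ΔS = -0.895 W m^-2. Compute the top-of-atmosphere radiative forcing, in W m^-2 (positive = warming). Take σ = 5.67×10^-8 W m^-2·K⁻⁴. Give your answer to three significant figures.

By the inverse-square law, S = 1366/7.56² = 23.90 W m^-2.
ΔF = Δ[S(1−α)]/4 = (1−0.45)·-0.895/4 = -0.1231 W m^-2.

-0.123 W m^-2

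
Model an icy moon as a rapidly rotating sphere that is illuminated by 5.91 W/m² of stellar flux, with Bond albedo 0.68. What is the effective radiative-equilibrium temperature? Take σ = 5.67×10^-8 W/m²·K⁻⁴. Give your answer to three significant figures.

Absorbed flux (global mean): S(1−α)/4 = 5.910·0.32/4 = 0.4728 W/m².
In equilibrium σT⁴ equals this, so T = 53.74 K.

53.7 K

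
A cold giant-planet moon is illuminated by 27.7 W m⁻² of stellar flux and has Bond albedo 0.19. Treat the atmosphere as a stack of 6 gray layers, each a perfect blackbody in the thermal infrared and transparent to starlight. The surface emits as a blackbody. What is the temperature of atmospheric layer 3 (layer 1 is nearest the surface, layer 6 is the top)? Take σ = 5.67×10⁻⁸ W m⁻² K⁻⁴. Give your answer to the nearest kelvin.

OLR = S(1−α)/4 = 5.609 W m⁻²; the top layer radiates at T_e = 99.73 K.
The net upward flux σT_e⁴ is constant between every pair of levels, so T_k⁴ = (N+1−k)T_e⁴.
With k = 3: T_3 = (6+1−3)^¼·99.73 K = 141.0 K.

141 kelvin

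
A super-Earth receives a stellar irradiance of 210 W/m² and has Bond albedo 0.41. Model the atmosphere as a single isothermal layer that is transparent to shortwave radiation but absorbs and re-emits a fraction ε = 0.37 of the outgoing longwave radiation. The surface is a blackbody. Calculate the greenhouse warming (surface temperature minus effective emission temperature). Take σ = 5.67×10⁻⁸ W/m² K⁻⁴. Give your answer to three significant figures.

At the top of the atmosphere, σT_e⁴ = S(1−α)/4 = 30.98 W/m², giving T_e = 152.9 K.
The surface balance (absorbed SW + ε·downward IR = σT_s⁴) with T_a⁴ = T_s⁴/2 reduces to T_s = T_e·[2/(2−ε)]^¼ = 160.9 K.
The atmosphere warms the surface by 8.022 K.

8.02 K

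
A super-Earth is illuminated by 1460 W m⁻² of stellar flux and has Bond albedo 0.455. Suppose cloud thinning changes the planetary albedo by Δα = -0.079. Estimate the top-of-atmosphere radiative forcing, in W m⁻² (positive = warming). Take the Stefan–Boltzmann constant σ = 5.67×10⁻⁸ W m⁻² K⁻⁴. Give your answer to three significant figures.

28.8 W m⁻²

ΔF = −(S/4)Δα = −(1460/4)×(-0.079) = 28.84 W m⁻².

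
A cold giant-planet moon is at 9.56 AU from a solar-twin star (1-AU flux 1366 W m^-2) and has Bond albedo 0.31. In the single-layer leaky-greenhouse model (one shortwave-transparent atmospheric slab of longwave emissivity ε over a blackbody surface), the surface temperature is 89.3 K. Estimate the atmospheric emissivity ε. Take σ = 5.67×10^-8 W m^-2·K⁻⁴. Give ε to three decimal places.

0.570

Irradiance scales as 1/d², so S = 1366 W m^-2 × (1/9.56)² = 14.95 W m^-2.
Effective temperature: T_e = [S(1−α)/(4σ)]^(1/4) = 82.12 K.
Inverting T_s⁴ = 2T_e⁴/(2−ε): (T_e/T_s)⁴ = 0.7150, so ε = 2(1 − 0.7150) = 0.5699.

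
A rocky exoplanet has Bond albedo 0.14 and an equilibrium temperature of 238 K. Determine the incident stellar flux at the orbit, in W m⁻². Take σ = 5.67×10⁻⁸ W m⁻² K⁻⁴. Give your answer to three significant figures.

846 W m⁻²

Invert the energy balance for S: S = 4σT⁴/(1−α).
The emitted flux is σT⁴ = 181.9 W m⁻².
S = 4·181.9/0.86 = 846.2 W m⁻².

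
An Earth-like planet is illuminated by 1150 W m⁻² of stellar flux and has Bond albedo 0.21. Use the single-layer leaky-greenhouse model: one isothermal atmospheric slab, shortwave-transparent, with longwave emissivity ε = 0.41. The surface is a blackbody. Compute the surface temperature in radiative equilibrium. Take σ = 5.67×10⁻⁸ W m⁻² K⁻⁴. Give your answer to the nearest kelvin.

Effective emission temperature (TOA balance): σT_e⁴ = S(1−α)/4 = 227.1 W m⁻² → T_e = 251.6 K.
For a single slab of emissivity ε, T_s⁴ = 2T_e⁴/(2−ε); thus T_s = 251.6·(1.258)^(1/4) = 266.4 K.

266 K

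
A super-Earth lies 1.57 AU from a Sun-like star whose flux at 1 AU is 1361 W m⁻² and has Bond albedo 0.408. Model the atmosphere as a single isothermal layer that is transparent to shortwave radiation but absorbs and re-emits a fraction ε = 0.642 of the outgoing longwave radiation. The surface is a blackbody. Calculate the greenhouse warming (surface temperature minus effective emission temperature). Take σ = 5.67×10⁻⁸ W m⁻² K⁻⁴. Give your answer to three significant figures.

19.8 kelvin

Irradiance scales as 1/d², so S = 1361 W m⁻² × (1/1.57)² = 552.2 W m⁻².
Effective emission temperature (TOA balance): σT_e⁴ = S(1−α)/4 = 81.72 W m⁻² → T_e = 194.8 K.
The surface balance (absorbed SW + ε·downward IR = σT_s⁴) with T_a⁴ = T_s⁴/2 reduces to T_s = T_e·[2/(2−ε)]^¼ = 214.6 K.
The atmosphere warms the surface by 19.80 K.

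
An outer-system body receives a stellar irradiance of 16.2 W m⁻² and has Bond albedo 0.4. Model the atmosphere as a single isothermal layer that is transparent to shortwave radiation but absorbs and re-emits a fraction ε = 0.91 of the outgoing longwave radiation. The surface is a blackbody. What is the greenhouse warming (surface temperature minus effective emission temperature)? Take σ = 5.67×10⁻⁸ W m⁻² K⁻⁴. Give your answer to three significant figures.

Effective emission temperature (TOA balance): σT_e⁴ = S(1−α)/4 = 2.430 W m⁻² → T_e = 80.91 K.
For a single slab of emissivity ε, T_s⁴ = 2T_e⁴/(2−ε); thus T_s = 80.91·(1.835)^(1/4) = 94.17 K.
Greenhouse warming: T_s − T_e = 13.26 K.

13.3 K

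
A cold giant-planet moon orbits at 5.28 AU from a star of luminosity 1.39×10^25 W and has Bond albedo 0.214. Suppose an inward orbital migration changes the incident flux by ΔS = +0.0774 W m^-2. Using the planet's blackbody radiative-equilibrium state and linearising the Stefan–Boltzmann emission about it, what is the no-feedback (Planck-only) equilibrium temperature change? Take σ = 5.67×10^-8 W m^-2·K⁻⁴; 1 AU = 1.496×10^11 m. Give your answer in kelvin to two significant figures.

d = 5.28 × 1.496×10^11 m = 7.899×10^11 m.
S = L/(4πd²) = 1.773 W m^-2.
Reference equilibrium: T_e = [S(1−α)/(4σ)]^(1/4) = 49.79 K.
TOA radiative forcing: ΔF = (1−α)ΔS/4 = 0.786·(+0.0774)/4 = 0.01521 W m^-2.
Planck response: λ_P = 4σT_e³ = 4·5.67×10⁻⁸·(49.79)³ = 0.02799 W m^-2/K.
So ΔT₀ = 0.01521/0.02799 = 0.543 K.

0.54 kelvin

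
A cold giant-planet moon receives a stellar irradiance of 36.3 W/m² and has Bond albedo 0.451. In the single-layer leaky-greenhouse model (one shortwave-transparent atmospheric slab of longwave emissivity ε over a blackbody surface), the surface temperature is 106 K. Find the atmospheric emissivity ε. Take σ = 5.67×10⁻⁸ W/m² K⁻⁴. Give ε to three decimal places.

First, T_e = [36.30·(1−0.451)/(4σ)]^(1/4) = 96.82 K.
Since (2−ε)/2 = (T_e/T_s)⁴ = 0.6960, ε = 0.6080.

0.608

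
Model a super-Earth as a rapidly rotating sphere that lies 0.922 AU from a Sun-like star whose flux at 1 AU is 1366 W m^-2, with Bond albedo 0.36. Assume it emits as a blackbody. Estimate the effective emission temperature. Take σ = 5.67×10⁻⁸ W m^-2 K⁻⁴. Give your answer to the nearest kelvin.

259 K

By the inverse-square law, S = 1366/0.922² = 1607 W m^-2.
Absorbed flux (global mean): S(1−α)/4 = 1607·0.64/4 = 257.1 W m^-2.
Balancing against σT⁴: T = (257.1/5.67×10⁻⁸)^(1/4) = 259.5 K.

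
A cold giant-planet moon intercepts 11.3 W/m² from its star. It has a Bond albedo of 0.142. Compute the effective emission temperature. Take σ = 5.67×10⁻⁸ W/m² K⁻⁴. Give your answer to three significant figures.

80.9 K

Averaging over the sphere, the absorbed flux is S(1−α)/4 = 2.424 W/m².
In equilibrium σT⁴ equals this, so T = 80.86 K.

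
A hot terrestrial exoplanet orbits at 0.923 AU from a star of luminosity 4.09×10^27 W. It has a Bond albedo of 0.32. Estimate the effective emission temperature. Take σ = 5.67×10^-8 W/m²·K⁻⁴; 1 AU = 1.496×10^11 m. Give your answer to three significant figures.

d = 0.923 × 1.496×10^11 m = 1.381×10^11 m.
Spreading L over a sphere of radius d: S = 4.09×10^27/(4π·1.38×10^11²) = 17070 W/m².
Averaging over the sphere, the absorbed flux is S(1−α)/4 = 2902 W/m².
Set σT⁴ = 2902 → T = (2902/σ)^(1/4) = 475.6 K.

476 K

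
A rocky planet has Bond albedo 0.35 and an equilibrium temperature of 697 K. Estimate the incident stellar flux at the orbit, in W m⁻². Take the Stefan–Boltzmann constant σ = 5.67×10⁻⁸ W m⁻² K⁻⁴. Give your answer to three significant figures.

82300 W m⁻²

Invert the energy balance for S: S = 4σT⁴/(1−α).
The emitted flux is σT⁴ = 13380 W m⁻².
So S = 4×13380/(1−0.35) = 82350 W m⁻².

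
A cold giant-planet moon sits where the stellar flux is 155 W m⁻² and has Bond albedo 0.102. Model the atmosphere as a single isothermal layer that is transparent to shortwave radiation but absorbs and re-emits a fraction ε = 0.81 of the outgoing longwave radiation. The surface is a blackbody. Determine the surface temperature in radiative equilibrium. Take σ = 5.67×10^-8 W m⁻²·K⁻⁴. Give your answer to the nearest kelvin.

179 K

The planet radiates to space at T_e = [S(1−α)/(4σ)]^(1/4) = 157.4 K.
The surface balance (absorbed SW + ε·downward IR = σT_s⁴) with T_a⁴ = T_s⁴/2 reduces to T_s = T_e·[2/(2−ε)]^¼ = 179.2 K.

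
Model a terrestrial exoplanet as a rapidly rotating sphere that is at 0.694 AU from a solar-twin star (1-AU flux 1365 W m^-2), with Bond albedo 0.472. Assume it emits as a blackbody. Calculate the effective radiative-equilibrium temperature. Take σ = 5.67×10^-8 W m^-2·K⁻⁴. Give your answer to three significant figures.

285 kelvin

By the inverse-square law, S = 1365/0.694² = 2834 W m^-2.
Absorbed flux (global mean): S(1−α)/4 = 2834·0.528/4 = 374.1 W m^-2.
Set σT⁴ = 374.1 → T = (374.1/σ)^(1/4) = 285.0 K.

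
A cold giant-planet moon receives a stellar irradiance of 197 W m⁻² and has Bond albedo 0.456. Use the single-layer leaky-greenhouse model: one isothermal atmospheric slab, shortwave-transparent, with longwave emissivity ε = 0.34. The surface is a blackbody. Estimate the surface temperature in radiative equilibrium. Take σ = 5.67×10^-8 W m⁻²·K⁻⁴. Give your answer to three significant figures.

154 K

At the top of the atmosphere, σT_e⁴ = S(1−α)/4 = 26.79 W m⁻², giving T_e = 147.4 K.
For a single slab of emissivity ε, T_s⁴ = 2T_e⁴/(2−ε); thus T_s = 147.4·(1.205)^(1/4) = 154.5 K.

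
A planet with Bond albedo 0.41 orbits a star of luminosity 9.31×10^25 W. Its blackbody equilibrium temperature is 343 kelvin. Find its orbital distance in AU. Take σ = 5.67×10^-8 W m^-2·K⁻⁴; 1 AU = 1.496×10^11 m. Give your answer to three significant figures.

0.249 AU

The flux needed for this T is 4σT⁴/(1−0.41) = 5321 W m^-2.
From L = 4πd²S, d = √(9.31×10^25/(4π·5321)) = 3.732×10^10 m = 0.2494 AU.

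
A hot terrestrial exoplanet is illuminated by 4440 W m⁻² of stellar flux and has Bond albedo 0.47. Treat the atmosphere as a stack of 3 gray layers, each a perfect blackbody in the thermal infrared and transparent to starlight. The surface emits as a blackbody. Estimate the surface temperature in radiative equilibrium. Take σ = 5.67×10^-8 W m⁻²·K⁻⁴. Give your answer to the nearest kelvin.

Top-of-atmosphere balance: σT_e⁴ = S(1−α)/4 = 588.3 W m⁻² → T_e = 319.2 K.
With N = 3 opaque layers, T_s = (N+1)^(1/4)·T_e = 4^(1/4)·319.2 = 451.4 K.

451 K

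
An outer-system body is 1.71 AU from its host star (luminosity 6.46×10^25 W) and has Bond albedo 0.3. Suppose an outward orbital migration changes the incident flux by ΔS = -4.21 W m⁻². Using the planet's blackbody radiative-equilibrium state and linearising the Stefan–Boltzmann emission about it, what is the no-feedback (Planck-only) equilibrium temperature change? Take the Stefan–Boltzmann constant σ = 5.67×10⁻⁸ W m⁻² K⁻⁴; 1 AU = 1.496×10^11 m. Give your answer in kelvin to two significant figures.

-1.7 K

Orbital distance: d = 1.71 AU = 2.558×10^11 m.
S = L/(4πd²) = 78.55 W m⁻².
Unperturbed T_e = [78.55·(1−0.3)/(4σ)]^¼ = 124.8 K.
TOA radiative forcing: ΔF = (1−α)ΔS/4 = 0.7·(-4.21)/4 = -0.7367 W m⁻².
The Planck feedback parameter is 4σT_e³ = 0.4407 W m⁻²/K.
ΔT₀ = ΔF/λ_P = -0.7367/0.4407 = -1.67 K.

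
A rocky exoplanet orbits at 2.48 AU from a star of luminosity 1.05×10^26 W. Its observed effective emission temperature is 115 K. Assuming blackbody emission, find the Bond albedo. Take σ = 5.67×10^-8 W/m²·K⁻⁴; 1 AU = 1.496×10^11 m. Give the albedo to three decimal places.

0.347

Orbital distance: d = 2.48 AU = 3.710×10^11 m.
S = L/(4πd²) = 60.70 W/m².
Rearranging the radiative balance, α = 1 − 4σT⁴/S.
4σT⁴ = 4·5.67×10⁻⁸·(115)⁴ = 39.67 W/m².
Hence α = 1 − 39.67/60.70 = 0.3465.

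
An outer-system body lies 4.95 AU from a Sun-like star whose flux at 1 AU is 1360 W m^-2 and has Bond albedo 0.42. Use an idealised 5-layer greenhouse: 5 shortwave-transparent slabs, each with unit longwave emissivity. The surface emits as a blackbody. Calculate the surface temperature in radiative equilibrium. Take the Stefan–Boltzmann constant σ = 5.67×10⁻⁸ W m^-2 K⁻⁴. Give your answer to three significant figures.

By the inverse-square law, S = 1360/4.95² = 55.50 W m^-2.
OLR = S(1−α)/4 = 8.048 W m^-2; the top layer radiates at T_e = 109.2 K.
With N = 5 opaque layers, T_s = (N+1)^(1/4)·T_e = 6^(1/4)·109.2 = 170.8 K.

171 K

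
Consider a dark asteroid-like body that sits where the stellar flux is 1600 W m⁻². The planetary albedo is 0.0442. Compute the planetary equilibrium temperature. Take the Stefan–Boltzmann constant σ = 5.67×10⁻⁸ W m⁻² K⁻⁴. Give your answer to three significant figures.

Absorbed flux (global mean): S(1−α)/4 = 1600·0.956/4 = 382.3 W m⁻².
Set σT⁴ = 382.3 → T = (382.3/σ)^(1/4) = 286.6 K.

287 kelvin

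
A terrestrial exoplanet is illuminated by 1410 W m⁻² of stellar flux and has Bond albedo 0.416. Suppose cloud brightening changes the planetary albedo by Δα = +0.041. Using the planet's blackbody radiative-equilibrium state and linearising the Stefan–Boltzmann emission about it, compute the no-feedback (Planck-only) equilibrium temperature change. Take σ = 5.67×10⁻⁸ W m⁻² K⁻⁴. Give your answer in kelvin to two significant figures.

Reference equilibrium: T_e = [S(1−α)/(4σ)]^(1/4) = 245.5 K.
TOA radiative forcing: ΔF = −S·Δα/4 = −1410·(+0.041)/4 = -14.45 W m⁻².
Linearising σT⁴ gives d(σT⁴)/dT = 4σT_e³ = 3.355 W m⁻² per K.
ΔT₀ = ΔF/λ_P = -14.45/3.355 = -4.31 K.

-4.3 kelvin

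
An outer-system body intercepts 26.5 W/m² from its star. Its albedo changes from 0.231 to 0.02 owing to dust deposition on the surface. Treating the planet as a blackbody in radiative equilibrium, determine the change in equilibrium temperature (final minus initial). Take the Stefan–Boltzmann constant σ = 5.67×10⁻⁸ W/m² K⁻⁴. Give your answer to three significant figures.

Before: T₁ = [26.50·0.769/(4σ)]^(1/4) = 97.36 K.
Final:   T₂ = [S(1−0.02)/(4σ)]^(1/4) = 103.4 K.
ΔT = T₂ − T₁ = 6.084 K.

6.08 K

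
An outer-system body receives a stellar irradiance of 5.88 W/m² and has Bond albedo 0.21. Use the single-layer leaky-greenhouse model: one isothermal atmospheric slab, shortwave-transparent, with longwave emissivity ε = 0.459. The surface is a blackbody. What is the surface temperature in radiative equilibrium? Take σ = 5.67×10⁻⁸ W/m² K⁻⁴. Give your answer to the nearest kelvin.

The planet radiates to space at T_e = [S(1−α)/(4σ)]^(1/4) = 67.27 K.
For a single slab of emissivity ε, T_s⁴ = 2T_e⁴/(2−ε); thus T_s = 67.27·(1.298)^(1/4) = 71.80 K.

72 kelvin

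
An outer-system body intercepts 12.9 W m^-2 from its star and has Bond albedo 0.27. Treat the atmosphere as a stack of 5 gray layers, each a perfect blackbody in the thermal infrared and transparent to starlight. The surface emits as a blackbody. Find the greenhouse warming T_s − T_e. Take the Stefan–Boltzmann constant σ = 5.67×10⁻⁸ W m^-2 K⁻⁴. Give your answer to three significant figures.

45.4 K

OLR = S(1−α)/4 = 2.354 W m^-2; the top layer radiates at T_e = 80.27 K.
Surface: T_s = (6)^¼·T_e = 125.6 K.
So the greenhouse effect raises the surface by 125.6 − 80.27 = 45.36 K.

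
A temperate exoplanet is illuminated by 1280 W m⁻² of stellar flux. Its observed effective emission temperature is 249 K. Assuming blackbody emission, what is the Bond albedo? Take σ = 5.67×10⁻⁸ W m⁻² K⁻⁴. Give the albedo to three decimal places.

From σT⁴ = S(1−α)/4 we invert for α: 1−α = 4σT⁴/S.
4σT⁴ = 4·5.67×10⁻⁸·(249)⁴ = 871.8 W m⁻².
Hence α = 1 − 871.8/1280 = 0.3189.

0.319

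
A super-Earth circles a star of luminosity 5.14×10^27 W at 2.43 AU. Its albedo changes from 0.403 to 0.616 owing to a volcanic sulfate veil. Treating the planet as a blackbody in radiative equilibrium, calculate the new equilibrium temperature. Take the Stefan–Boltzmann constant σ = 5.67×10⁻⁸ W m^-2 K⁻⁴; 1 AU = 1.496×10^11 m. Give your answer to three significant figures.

d = 2.43 × 1.496×10^11 m = 3.635×10^11 m.
S = L/(4πd²) = 3095 W m^-2.
T₂ = [S(1−α₂)/(4σ)]^(1/4) = [3095·0.384/(4σ)]^(1/4) = 269.1 K.

269 K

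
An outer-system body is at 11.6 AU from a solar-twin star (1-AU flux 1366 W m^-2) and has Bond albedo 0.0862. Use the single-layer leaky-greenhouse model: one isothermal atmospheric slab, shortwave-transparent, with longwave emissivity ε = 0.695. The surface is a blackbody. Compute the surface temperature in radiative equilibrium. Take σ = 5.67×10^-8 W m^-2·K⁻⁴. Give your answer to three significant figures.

89.0 kelvin

Irradiance scales as 1/d², so S = 1366 W m^-2 × (1/11.6)² = 10.15 W m^-2.
At the top of the atmosphere, σT_e⁴ = S(1−α)/4 = 2.319 W m^-2, giving T_e = 79.97 K.
The surface balance (absorbed SW + ε·downward IR = σT_s⁴) with T_a⁴ = T_s⁴/2 reduces to T_s = T_e·[2/(2−ε)]^¼ = 88.98 K.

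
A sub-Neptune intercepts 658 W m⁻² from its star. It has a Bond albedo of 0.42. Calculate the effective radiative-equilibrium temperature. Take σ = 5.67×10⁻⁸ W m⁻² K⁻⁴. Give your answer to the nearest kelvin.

203 K

Absorbed flux (global mean): S(1−α)/4 = 658.0·0.58/4 = 95.41 W m⁻².
Balancing against σT⁴: T = (95.41/5.67×10⁻⁸)^(1/4) = 202.5 K.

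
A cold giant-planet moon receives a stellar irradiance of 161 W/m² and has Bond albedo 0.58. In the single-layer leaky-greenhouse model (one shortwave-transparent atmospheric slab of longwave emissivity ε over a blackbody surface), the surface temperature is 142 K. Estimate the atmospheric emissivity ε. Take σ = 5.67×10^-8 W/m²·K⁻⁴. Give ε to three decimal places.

First, T_e = [161.0·(1−0.58)/(4σ)]^(1/4) = 131.4 K.
Inverting T_s⁴ = 2T_e⁴/(2−ε): (T_e/T_s)⁴ = 0.7333, so ε = 2(1 − 0.7333) = 0.5334.

0.533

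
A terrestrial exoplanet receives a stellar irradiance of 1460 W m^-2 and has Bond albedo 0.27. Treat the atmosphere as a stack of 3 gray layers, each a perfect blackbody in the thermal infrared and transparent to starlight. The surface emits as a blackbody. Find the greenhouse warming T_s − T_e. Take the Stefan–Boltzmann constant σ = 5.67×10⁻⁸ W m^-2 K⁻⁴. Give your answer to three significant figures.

108 K

Top-of-atmosphere balance: σT_e⁴ = S(1−α)/4 = 266.4 W m^-2 → T_e = 261.8 K.
T_s = (N+1)^(1/4)·T_e = 370.3 K.
So the greenhouse effect raises the surface by 370.3 − 261.8 = 108.5 K.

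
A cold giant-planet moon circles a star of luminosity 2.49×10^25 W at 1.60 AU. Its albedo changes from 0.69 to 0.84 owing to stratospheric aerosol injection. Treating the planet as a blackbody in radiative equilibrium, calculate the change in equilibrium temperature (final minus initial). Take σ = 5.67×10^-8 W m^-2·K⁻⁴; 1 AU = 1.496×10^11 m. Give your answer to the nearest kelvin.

d = 1.60 × 1.496×10^11 m = 2.394×10^11 m.
Flux at the orbit: S = L/(4πd²) = 2.49×10^25/(4π·(2.39×10^11)²) = 34.58 W m^-2.
With α = 0.69, T₁ = 82.92 K.
Final:   T₂ = [S(1−0.84)/(4σ)]^(1/4) = 70.28 K.
ΔT = T₂ − T₁ = -12.64 K.

-13 kelvin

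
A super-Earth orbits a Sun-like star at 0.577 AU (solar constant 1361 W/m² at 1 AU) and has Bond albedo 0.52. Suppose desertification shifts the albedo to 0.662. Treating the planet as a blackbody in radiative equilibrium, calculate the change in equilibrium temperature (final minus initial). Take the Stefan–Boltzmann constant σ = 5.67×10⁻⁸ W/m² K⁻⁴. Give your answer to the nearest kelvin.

By the inverse-square law, S = 1361/0.577² = 4088 W/m².
Initial: T₁ = [S(1−0.52)/(4σ)]^(1/4) = 305.0 K.
With α = 0.662, T₂ = 279.4 K.
ΔT = T₂ − T₁ = -25.60 K.

-26 K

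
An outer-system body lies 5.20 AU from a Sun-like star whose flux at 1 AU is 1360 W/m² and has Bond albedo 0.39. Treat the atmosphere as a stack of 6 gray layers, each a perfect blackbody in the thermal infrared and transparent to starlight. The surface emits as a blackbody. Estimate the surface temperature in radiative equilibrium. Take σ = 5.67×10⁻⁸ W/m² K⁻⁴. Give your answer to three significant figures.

Irradiance scales as 1/d², so S = 1360 W/m² × (1/5.20)² = 50.30 W/m².
The effective emission temperature is T_e = [S(1−α)/(4σ)]^¼ = 107.8 K.
With N = 6 opaque layers, T_s = (N+1)^(1/4)·T_e = 7^(1/4)·107.8 = 175.4 K.

175 kelvin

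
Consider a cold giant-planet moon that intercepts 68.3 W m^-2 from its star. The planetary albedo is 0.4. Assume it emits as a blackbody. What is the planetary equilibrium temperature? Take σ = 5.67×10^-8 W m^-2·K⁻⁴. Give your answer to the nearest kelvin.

The planet absorbs (1−α)S over its disc πR² and re-emits over 4πR², so the mean absorbed flux is (1−0.4)·68.30/4 = 10.24 W m^-2.
Set σT⁴ = 10.24 → T = (10.24/σ)^(1/4) = 115.9 K.

116 kelvin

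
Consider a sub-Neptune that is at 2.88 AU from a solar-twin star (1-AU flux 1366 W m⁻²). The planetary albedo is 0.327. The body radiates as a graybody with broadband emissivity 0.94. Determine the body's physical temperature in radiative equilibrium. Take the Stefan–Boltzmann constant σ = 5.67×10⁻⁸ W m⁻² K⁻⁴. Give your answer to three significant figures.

151 K

Irradiance scales as 1/d², so S = 1366 W m⁻² × (1/2.88)² = 164.7 W m⁻².
The planet absorbs (1−α)S over its disc πR² and re-emits over 4πR², so the mean absorbed flux is (1−0.327)·164.7/4 = 27.71 W m⁻².
Equating to εσT⁴ with ε = 0.94: T = (27.71/0.94σ)^(1/4) = 151.0 K.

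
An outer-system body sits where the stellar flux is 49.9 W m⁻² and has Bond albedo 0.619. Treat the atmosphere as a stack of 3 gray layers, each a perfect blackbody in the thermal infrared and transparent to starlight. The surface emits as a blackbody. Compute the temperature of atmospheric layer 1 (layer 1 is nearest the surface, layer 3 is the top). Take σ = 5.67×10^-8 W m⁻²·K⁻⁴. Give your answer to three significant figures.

OLR = S(1−α)/4 = 4.753 W m⁻²; the top layer radiates at T_e = 95.69 K.
The net upward flux σT_e⁴ is constant between every pair of levels, so T_k⁴ = (N+1−k)T_e⁴.
With k = 1: T_1 = (3+1−1)^¼·95.69 K = 125.9 K.

126 K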